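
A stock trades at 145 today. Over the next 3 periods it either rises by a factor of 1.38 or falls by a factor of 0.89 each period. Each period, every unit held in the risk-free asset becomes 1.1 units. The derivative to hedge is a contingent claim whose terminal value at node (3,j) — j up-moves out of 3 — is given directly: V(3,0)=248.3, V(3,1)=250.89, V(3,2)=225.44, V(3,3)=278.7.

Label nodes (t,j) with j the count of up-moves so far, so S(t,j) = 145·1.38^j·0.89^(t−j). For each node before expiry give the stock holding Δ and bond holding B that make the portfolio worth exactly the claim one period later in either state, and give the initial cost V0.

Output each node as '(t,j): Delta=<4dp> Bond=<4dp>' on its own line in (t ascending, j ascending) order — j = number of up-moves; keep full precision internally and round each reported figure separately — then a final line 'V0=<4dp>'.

(0,0): Delta=-0.0214 Bond=186.8570
(1,0): Delta=-0.1355 Bond=220.2750
(1,1): Delta=0.0768 Bond=185.8996
(2,0): Delta=0.0460 Bond=221.4506
(2,1): Delta=-0.2916 Bond=270.1050
(2,2): Delta=0.3936 Bond=117.0022
V0=183.7584

No-arbitrage ⇒ martingale measure with p* = (R−d)/(u−d) = 0.4286.
Payoff layer (t=3): V(3,0)=248.3000, V(3,1)=250.8900, V(3,2)=225.4400, V(3,3)=278.7000
Node (2,0) S=114.8545: V=(p*·250.8900+(1−p*)·248.3000)/1.1=226.7364; Δ=(250.8900−248.3000)/(158.4992−102.2205)=0.0460; B=V−Δ·S=221.4506
Node (2,1) S=178.0890: V=(p*·225.4400+(1−p*)·250.8900)/1.1=218.1662; Δ=(225.4400−250.8900)/(245.7628−158.4992)=-0.2916; B=V−Δ·S=270.1050
Node (2,2) S=276.1380: V=(p*·278.7000+(1−p*)·225.4400)/1.1=225.6961; Δ=(278.7000−225.4400)/(381.0704−245.7628)=0.3936; B=V−Δ·S=117.0022
Node (1,0) S=129.0500: V=(p*·218.1662+(1−p*)·226.7364)/1.1=202.7850; Δ=(218.1662−226.7364)/(178.0890−114.8545)=-0.1355; B=V−Δ·S=220.2750
Node (1,1) S=200.1000: V=(p*·225.6961+(1−p*)·218.1662)/1.1=201.2667; Δ=(225.6961−218.1662)/(276.1380−178.0890)=0.0768; B=V−Δ·S=185.8996
Node (0,0) S=145.0000: V=(p*·201.2667+(1−p*)·202.7850)/1.1=183.7584; Δ=(201.2667−202.7850)/(200.1000−129.0500)=-0.0214; B=V−Δ·S=186.8570
Check: Δ(0,0)·S0 + B(0,0) = 183.7584 = V0.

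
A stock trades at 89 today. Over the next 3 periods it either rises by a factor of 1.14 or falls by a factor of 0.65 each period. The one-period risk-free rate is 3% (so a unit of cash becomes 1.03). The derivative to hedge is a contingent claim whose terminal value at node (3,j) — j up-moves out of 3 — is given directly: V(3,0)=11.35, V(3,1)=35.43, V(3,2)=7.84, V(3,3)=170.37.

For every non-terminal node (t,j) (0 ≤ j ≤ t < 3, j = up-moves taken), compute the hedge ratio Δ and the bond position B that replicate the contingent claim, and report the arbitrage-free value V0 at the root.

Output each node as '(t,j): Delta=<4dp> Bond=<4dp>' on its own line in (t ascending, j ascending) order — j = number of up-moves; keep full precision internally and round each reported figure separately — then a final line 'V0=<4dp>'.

(0,0): Delta=1.9313 Bond=-92.3460
(1,0): Delta=-0.5477 Bond=48.2951
(1,1): Delta=2.3405 Bond=-136.6302
(2,0): Delta=1.3069 Bond=-19.9931
(2,1): Delta=-0.8538 Bond=69.9310
(2,2): Delta=2.8677 Bond=-201.7097
V0=79.5434

Risk-neutral probability p* = (R−d)/(u−d) = (1.03−0.65)/(1.14−0.65) = 0.7755.
Terminal values V(3,·): V(3,0)=11.3500, V(3,1)=35.4300, V(3,2)=7.8400, V(3,3)=170.3700
  t=2,j=0: stock 37.6025 → up 42.8669 (V=35.4300), down 24.4416 (V=11.3500). Price 29.1498; hedge Δ=1.3069, bond B=-19.9931.
  t=2,j=1: stock 65.9490 → up 75.1819 (V=7.8400), down 42.8668 (V=35.4300). Price 13.6249; hedge Δ=-0.8538, bond B=69.9310.
  t=2,j=2: stock 115.6644 → up 131.8574 (V=170.3700), down 75.1819 (V=7.8400). Price 129.9841; hedge Δ=2.8677, bond B=-201.7097.
  t=1,j=0: stock 57.8500 → up 65.9490 (V=13.6249), down 37.6025 (V=29.1498). Price 16.6117; hedge Δ=-0.5477, bond B=48.2951.
  t=1,j=1: stock 101.4600 → up 115.6644 (V=129.9841), down 65.9490 (V=13.6249). Price 100.8376; hedge Δ=2.3405, bond B=-136.6302.
  t=0,j=0: stock 89.0000 → up 101.4600 (V=100.8376), down 57.8500 (V=16.6117). Price 79.5434; hedge Δ=1.9313, bond B=-92.3460.
Self-financing check: at every node Δ·S+B equals the discounted successor values.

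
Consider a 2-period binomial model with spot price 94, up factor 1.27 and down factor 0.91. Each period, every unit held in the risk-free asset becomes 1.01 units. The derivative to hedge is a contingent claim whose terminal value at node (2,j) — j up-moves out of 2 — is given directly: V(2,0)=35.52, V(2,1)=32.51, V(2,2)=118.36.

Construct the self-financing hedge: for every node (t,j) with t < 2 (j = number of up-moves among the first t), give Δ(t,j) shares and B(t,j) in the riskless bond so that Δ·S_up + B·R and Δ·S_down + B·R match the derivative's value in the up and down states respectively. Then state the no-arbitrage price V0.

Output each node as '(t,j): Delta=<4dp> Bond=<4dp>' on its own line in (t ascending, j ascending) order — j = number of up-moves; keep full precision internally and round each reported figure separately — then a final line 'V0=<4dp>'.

(0,0): Delta=0.6341 Bond=-19.7054
(1,0): Delta=-0.0977 Bond=42.7016
(1,1): Delta=1.9976 Bond=-182.6730
V0=39.9022

The replicating-portfolio and risk-neutral prices coincide; use p* = (1.01−0.91)/(1.27−0.91) = 0.2778 for the latter.
Terminal values V(2,·): V(2,0)=35.5200, V(2,1)=32.5100, V(2,2)=118.3600
(1,0): S=85.5400. Δ = (V_up−V_dn)/(S_up−S_dn) = (32.5100−35.5200)/(108.6358−77.8414) = -0.0977. V = [p*·32.5100 + (1−p*)·35.5200]/1.01 = 34.3405. B = V − Δ·S = 42.7016.
(1,1): S=119.3800. Δ = (V_up−V_dn)/(S_up−S_dn) = (118.3600−32.5100)/(151.6126−108.6358) = 1.9976. V = [p*·118.3600 + (1−p*)·32.5100]/1.01 = 55.7992. B = V − Δ·S = -182.6730.
(0,0): S=94.0000. Δ = (V_up−V_dn)/(S_up−S_dn) = (55.7992−34.3405)/(119.3800−85.5400) = 0.6341. V = [p*·55.7992 + (1−p*)·34.3405]/1.01 = 39.9022. B = V − Δ·S = -19.7054.
Check: Δ(0,0)·S0 + B(0,0) = 39.9022 = V0.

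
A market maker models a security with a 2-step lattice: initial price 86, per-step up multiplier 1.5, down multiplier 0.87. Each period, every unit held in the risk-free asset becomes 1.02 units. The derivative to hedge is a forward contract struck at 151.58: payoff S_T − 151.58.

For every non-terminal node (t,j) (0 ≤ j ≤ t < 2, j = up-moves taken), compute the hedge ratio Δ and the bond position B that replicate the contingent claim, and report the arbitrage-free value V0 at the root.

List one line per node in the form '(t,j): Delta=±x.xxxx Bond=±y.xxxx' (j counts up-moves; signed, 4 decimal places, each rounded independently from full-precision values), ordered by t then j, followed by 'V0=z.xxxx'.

Since d<R<u, set p* = (R−d)/(u−d) = 0.2381; price each node as the discounted p*-expectation of its children.
Payoff layer (t=2): V(2,0)=-86.4866, V(2,1)=-39.3500, V(2,2)=41.9200
Node (1,0) S=74.8200: V=(p*·-39.3500+(1−p*)·-86.4866)/1.02=-73.7878; Δ=(-39.3500−-86.4866)/(112.2300−65.0934)=1.0000; B=V−Δ·S=-148.6078
Node (1,1) S=129.0000: V=(p*·41.9200+(1−p*)·-39.3500)/1.02=-19.6078; Δ=(41.9200−-39.3500)/(193.5000−112.2300)=1.0000; B=V−Δ·S=-148.6078
Node (0,0) S=86.0000: V=(p*·-19.6078+(1−p*)·-73.7878)/1.02=-59.6940; Δ=(-19.6078−-73.7878)/(129.0000−74.8200)=1.0000; B=V−Δ·S=-145.6940
Self-financing check: at every node Δ·S+B equals the discounted successor values.

(0,0): Delta=1.0000 Bond=-145.6940
(1,0): Delta=1.0000 Bond=-148.6078
(1,1): Delta=1.0000 Bond=-148.6078
V0=-59.6940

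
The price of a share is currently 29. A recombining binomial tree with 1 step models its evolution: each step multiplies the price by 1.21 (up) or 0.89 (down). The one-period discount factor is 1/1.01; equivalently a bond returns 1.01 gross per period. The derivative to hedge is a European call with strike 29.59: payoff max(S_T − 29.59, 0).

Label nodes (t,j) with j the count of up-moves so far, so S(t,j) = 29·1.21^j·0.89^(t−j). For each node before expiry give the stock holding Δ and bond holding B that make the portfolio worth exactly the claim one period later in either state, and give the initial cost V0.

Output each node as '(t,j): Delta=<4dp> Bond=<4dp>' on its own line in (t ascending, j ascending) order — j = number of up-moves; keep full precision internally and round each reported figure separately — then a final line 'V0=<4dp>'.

Risk-neutral probability p* = (R−d)/(u−d) = (1.01−0.89)/(1.21−0.89) = 0.3750.
Terminal payoffs: V(1,0)=0.0000, V(1,1)=5.5000
Node (0,0) S=29.0000: V=(p*·5.5000+(1−p*)·0.0000)/1.01=2.0421; Δ=(5.5000−0.0000)/(35.0900−25.8100)=0.5927; B=V−Δ·S=-15.1454
Check: Δ(0,0)·S0 + B(0,0) = 2.0421 = V0.

(0,0): Delta=0.5927 Bond=-15.1454
V0=2.0421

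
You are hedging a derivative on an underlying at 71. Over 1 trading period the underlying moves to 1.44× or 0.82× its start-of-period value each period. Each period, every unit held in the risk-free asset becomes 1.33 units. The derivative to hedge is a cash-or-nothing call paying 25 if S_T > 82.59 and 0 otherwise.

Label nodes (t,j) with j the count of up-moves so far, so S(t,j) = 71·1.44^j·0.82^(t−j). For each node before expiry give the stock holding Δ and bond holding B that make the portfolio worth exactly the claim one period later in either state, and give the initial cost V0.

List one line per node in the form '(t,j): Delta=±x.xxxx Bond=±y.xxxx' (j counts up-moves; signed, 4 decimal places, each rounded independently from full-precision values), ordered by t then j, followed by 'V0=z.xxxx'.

Since d<R<u, set p* = (R−d)/(u−d) = 0.8226; price each node as the discounted p*-expectation of its children.
Terminal payoffs: V(1,0)=0.0000, V(1,1)=25.0000
(0,0): S=71.0000. Δ = (V_up−V_dn)/(S_up−S_dn) = (25.0000−0.0000)/(102.2400−58.2200) = 0.5679. V = [p*·25.0000 + (1−p*)·0.0000]/1.33 = 15.4620. B = V − Δ·S = -24.8605.
The time-0 hedge costs 15.4620, which is the no-arbitrage price.

(0,0): Delta=0.5679 Bond=-24.8605
V0=15.4620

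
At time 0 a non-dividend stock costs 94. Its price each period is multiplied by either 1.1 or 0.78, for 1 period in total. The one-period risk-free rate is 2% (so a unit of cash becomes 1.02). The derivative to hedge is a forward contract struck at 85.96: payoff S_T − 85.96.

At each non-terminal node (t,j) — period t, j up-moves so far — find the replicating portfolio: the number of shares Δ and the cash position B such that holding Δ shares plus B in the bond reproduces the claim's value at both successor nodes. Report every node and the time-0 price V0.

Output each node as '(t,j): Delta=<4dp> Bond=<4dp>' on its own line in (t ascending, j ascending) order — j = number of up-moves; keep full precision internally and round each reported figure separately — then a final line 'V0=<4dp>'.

No-arbitrage ⇒ martingale measure with p* = (R−d)/(u−d) = 0.7500.
Terminal payoffs: V(1,0)=-12.6400, V(1,1)=17.4400
  t=0,j=0: stock 94.0000 → up 103.4000 (V=17.4400), down 73.3200 (V=-12.6400). Price 9.7255; hedge Δ=1.0000, bond B=-84.2745.
Root portfolio cost Δ·94+B reproduces V0=9.7255.

(0,0): Delta=1.0000 Bond=-84.2745
V0=9.7255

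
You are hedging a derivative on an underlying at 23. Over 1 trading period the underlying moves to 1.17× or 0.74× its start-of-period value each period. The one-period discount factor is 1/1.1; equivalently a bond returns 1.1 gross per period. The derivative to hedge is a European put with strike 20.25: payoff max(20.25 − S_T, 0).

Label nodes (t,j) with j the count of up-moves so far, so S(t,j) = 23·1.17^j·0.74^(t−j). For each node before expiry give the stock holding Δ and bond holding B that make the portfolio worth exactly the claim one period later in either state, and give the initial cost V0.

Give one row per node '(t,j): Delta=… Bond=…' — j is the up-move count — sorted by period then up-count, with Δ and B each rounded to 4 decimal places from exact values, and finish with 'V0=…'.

(0,0): Delta=-0.3266 Bond=7.9896
V0=0.4780

Since d<R<u, set p* = (R−d)/(u−d) = 0.8372; price each node as the discounted p*-expectation of its children.
At expiry t=1: V(1,0)=3.2300, V(1,1)=0.0000
Node (0,0) S=23.0000: V=(p*·0.0000+(1−p*)·3.2300)/1.1=0.4780; Δ=(0.0000−3.2300)/(26.9100−17.0200)=-0.3266; B=V−Δ·S=7.9896
Each (Δ,B) replicates both successor values, so the strategy is self-financing and V0 is arbitrage-free.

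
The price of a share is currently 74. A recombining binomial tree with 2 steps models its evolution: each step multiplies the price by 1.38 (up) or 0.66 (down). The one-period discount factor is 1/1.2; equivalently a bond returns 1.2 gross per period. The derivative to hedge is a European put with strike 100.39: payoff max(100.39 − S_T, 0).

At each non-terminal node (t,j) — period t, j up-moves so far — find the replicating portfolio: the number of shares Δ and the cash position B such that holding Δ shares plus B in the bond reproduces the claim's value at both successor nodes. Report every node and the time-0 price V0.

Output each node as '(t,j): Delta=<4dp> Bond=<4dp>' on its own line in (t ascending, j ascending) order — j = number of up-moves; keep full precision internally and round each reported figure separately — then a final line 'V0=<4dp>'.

Under the risk-neutral measure, an up-move has probability p* = (R−d)/(u−d) = 0.7500 and values discount at R = 1.2.
Terminal payoffs: V(2,0)=68.1556, V(2,1)=32.9908, V(2,2)=0.0000
Node (1,0) S=48.8400: V=(p*·32.9908+(1−p*)·68.1556)/1.2=34.8183; Δ=(32.9908−68.1556)/(67.3992−32.2344)=-1.0000; B=V−Δ·S=83.6583
Node (1,1) S=102.1200: V=(p*·0.0000+(1−p*)·32.9908)/1.2=6.8731; Δ=(0.0000−32.9908)/(140.9256−67.3992)=-0.4487; B=V−Δ·S=52.6936
Node (0,0) S=74.0000: V=(p*·6.8731+(1−p*)·34.8183)/1.2=11.5495; Δ=(6.8731−34.8183)/(102.1200−48.8400)=-0.5245; B=V−Δ·S=50.3623
Check: Δ(0,0)·S0 + B(0,0) = 11.5495 = V0.

(0,0): Delta=-0.5245 Bond=50.3623
(1,0): Delta=-1.0000 Bond=83.6583
(1,1): Delta=-0.4487 Bond=52.6936
V0=11.5495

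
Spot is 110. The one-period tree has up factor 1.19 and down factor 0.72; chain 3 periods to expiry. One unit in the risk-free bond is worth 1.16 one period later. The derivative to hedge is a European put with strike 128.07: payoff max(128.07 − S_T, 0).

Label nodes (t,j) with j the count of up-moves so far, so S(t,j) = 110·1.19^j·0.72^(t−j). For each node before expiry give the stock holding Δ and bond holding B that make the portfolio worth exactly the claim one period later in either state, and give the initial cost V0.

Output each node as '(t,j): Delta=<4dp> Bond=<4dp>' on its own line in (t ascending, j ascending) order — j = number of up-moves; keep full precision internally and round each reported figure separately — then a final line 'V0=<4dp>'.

No-arbitrage ⇒ martingale measure with p* = (R−d)/(u−d) = 0.9362.
Terminal values V(3,·): V(3,0)=87.0127, V(3,1)=60.2114, V(3,2)=15.9149, V(3,3)=0.0000
  t=2,j=0: stock 57.0240 → up 67.8586 (V=60.2114), down 41.0573 (V=87.0127). Price 53.3812; hedge Δ=-1.0000, bond B=110.4052.
  t=2,j=1: stock 94.2480 → up 112.1551 (V=15.9149), down 67.8586 (V=60.2114). Price 16.1572; hedge Δ=-1.0000, bond B=110.4052.
  t=2,j=2: stock 155.7710 → up 185.3675 (V=0.0000), down 112.1551 (V=15.9149). Price 0.8757; hedge Δ=-0.2174, bond B=34.7372.
  t=1,j=0: stock 79.2000 → up 94.2480 (V=16.1572), down 57.0240 (V=53.3812). Price 15.9769; hedge Δ=-1.0000, bond B=95.1769.
  t=1,j=1: stock 130.9000 → up 155.7710 (V=0.8757), down 94.2480 (V=16.1572). Price 1.5958; hedge Δ=-0.2484, bond B=34.1095.
  t=0,j=0: stock 110.0000 → up 130.9000 (V=1.5958), down 79.2000 (V=15.9769). Price 2.1670; hedge Δ=-0.2782, bond B=32.7650.
Each (Δ,B) replicates both successor values, so the strategy is self-financing and V0 is arbitrage-free.

(0,0): Delta=-0.2782 Bond=32.7650
(1,0): Delta=-1.0000 Bond=95.1769
(1,1): Delta=-0.2484 Bond=34.1095
(2,0): Delta=-1.0000 Bond=110.4052
(2,1): Delta=-1.0000 Bond=110.4052
(2,2): Delta=-0.2174 Bond=34.7372
V0=2.1670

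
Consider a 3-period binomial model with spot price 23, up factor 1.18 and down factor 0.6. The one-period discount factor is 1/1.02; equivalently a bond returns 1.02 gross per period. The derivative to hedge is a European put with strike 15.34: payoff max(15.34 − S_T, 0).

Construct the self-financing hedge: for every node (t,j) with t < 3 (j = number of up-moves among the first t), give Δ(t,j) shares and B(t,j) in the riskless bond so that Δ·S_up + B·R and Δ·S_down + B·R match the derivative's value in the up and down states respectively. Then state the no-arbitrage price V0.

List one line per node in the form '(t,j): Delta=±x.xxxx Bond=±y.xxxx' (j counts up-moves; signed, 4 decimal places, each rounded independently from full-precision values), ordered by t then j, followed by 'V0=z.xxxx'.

The replicating-portfolio and risk-neutral prices coincide; use p* = (1.02−0.6)/(1.18−0.6) = 0.7241 for the latter.
Terminal values V(3,·): V(3,0)=10.3720, V(3,1)=5.5696, V(3,2)=0.0000, V(3,3)=0.0000
(2,0): S=8.2800. Δ = (V_up−V_dn)/(S_up−S_dn) = (5.5696−10.3720)/(9.7704−4.9680) = -1.0000. V = [p*·5.5696 + (1−p*)·10.3720]/1.02 = 6.7592. B = V − Δ·S = 15.0392.
(2,1): S=16.2840. Δ = (V_up−V_dn)/(S_up−S_dn) = (0.0000−5.5696)/(19.2151−9.7704) = -0.5897. V = [p*·0.0000 + (1−p*)·5.5696]/1.02 = 1.5063. B = V − Δ·S = 11.1091.
(2,2): S=32.0252. Δ = (V_up−V_dn)/(S_up−S_dn) = (0.0000−0.0000)/(37.7897−19.2151) = 0.0000. V = [p*·0.0000 + (1−p*)·0.0000]/1.02 = 0.0000. B = V − Δ·S = 0.0000.
(1,0): S=13.8000. Δ = (V_up−V_dn)/(S_up−S_dn) = (1.5063−6.7592)/(16.2840−8.2800) = -0.6563. V = [p*·1.5063 + (1−p*)·6.7592]/1.02 = 2.8974. B = V − Δ·S = 11.9542.
(1,1): S=27.1400. Δ = (V_up−V_dn)/(S_up−S_dn) = (0.0000−1.5063)/(32.0252−16.2840) = -0.0957. V = [p*·0.0000 + (1−p*)·1.5063]/1.02 = 0.4074. B = V − Δ·S = 3.0045.
(0,0): S=23.0000. Δ = (V_up−V_dn)/(S_up−S_dn) = (0.4074−2.8974)/(27.1400−13.8000) = -0.1867. V = [p*·0.4074 + (1−p*)·2.8974]/1.02 = 1.0728. B = V − Δ·S = 5.3660.
Self-financing check: at every node Δ·S+B equals the discounted successor values.

(0,0): Delta=-0.1867 Bond=5.3660
(1,0): Delta=-0.6563 Bond=11.9542
(1,1): Delta=-0.0957 Bond=3.0045
(2,0): Delta=-1.0000 Bond=15.0392
(2,1): Delta=-0.5897 Bond=11.1091
(2,2): Delta=0.0000 Bond=0.0000
V0=1.0728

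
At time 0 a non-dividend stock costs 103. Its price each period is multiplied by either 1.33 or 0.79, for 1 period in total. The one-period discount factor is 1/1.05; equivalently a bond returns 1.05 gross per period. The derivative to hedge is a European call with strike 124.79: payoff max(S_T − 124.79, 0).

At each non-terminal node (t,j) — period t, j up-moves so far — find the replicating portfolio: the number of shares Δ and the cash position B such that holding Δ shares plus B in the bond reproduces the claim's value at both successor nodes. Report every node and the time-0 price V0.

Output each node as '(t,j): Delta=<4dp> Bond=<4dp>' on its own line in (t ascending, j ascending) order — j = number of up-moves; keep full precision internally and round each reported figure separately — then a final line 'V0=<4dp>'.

(0,0): Delta=0.2193 Bond=-16.9982
V0=5.5944

No-arbitrage ⇒ martingale measure with p* = (R−d)/(u−d) = 0.4815.
Payoff layer (t=1): V(1,0)=0.0000, V(1,1)=12.2000
  t=0,j=0: stock 103.0000 → up 136.9900 (V=12.2000), down 81.3700 (V=0.0000). Price 5.5944; hedge Δ=0.2193, bond B=-16.9982.
Root portfolio cost Δ·103+B reproduces V0=5.5944.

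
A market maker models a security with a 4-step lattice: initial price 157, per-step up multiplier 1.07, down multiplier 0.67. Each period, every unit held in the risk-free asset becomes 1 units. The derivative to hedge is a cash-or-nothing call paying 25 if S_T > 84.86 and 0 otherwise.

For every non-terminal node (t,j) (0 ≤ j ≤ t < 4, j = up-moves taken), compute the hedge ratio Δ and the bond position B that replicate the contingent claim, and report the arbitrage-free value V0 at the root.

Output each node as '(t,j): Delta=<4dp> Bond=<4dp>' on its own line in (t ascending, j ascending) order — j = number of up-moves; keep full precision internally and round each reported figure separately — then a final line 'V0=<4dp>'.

(0,0): Delta=0.1422 Bond=-0.9252
(1,0): Delta=0.4044 Bond=-28.5012
(1,1): Delta=0.1074 Bond=4.9242
(2,0): Delta=0.0000 Bond=0.0000
(2,1): Delta=0.4581 Bond=-34.5469
(2,2): Delta=0.0608 Bond=13.2969
(3,0): Delta=0.0000 Bond=0.0000
(3,1): Delta=0.0000 Bond=0.0000
(3,2): Delta=0.5190 Bond=-41.8750
(3,3): Delta=0.0000 Bond=25.0000
V0=21.4078

The replicating-portfolio and risk-neutral prices coincide; use p* = (1−0.67)/(1.07−0.67) = 0.8250 for the latter.
Terminal payoffs: V(4,0)=0.0000, V(4,1)=0.0000, V(4,2)=0.0000, V(4,3)=25.0000, V(4,4)=25.0000
(3,0): S=47.2198. Δ = (V_up−V_dn)/(S_up−S_dn) = (0.0000−0.0000)/(50.5252−31.6373) = 0.0000. V = [p*·0.0000 + (1−p*)·0.0000]/1 = 0.0000. B = V − Δ·S = 0.0000.
(3,1): S=75.4107. Δ = (V_up−V_dn)/(S_up−S_dn) = (0.0000−0.0000)/(80.6895−50.5252) = 0.0000. V = [p*·0.0000 + (1−p*)·0.0000]/1 = 0.0000. B = V − Δ·S = 0.0000.
(3,2): S=120.4320. Δ = (V_up−V_dn)/(S_up−S_dn) = (25.0000−0.0000)/(128.8623−80.6895) = 0.5190. V = [p*·25.0000 + (1−p*)·0.0000]/1 = 20.6250. B = V − Δ·S = -41.8750.
(3,3): S=192.3318. Δ = (V_up−V_dn)/(S_up−S_dn) = (25.0000−25.0000)/(205.7950−128.8623) = 0.0000. V = [p*·25.0000 + (1−p*)·25.0000]/1 = 25.0000. B = V − Δ·S = 25.0000.
(2,0): S=70.4773. Δ = (V_up−V_dn)/(S_up−S_dn) = (0.0000−0.0000)/(75.4107−47.2198) = 0.0000. V = [p*·0.0000 + (1−p*)·0.0000]/1 = 0.0000. B = V − Δ·S = 0.0000.
(2,1): S=112.5533. Δ = (V_up−V_dn)/(S_up−S_dn) = (20.6250−0.0000)/(120.4320−75.4107) = 0.4581. V = [p*·20.6250 + (1−p*)·0.0000]/1 = 17.0156. B = V − Δ·S = -34.5469.
(2,2): S=179.7493. Δ = (V_up−V_dn)/(S_up−S_dn) = (25.0000−20.6250)/(192.3318−120.4320) = 0.0608. V = [p*·25.0000 + (1−p*)·20.6250]/1 = 24.2344. B = V − Δ·S = 13.2969.
(1,0): S=105.1900. Δ = (V_up−V_dn)/(S_up−S_dn) = (17.0156−0.0000)/(112.5533−70.4773) = 0.4044. V = [p*·17.0156 + (1−p*)·0.0000]/1 = 14.0379. B = V − Δ·S = -28.5012.
(1,1): S=167.9900. Δ = (V_up−V_dn)/(S_up−S_dn) = (24.2344−17.0156)/(179.7493−112.5533) = 0.1074. V = [p*·24.2344 + (1−p*)·17.0156]/1 = 22.9711. B = V − Δ·S = 4.9242.
(0,0): S=157.0000. Δ = (V_up−V_dn)/(S_up−S_dn) = (22.9711−14.0379)/(167.9900−105.1900) = 0.1422. V = [p*·22.9711 + (1−p*)·14.0379]/1 = 21.4078. B = V − Δ·S = -0.9252.
Check: Δ(0,0)·S0 + B(0,0) = 21.4078 = V0.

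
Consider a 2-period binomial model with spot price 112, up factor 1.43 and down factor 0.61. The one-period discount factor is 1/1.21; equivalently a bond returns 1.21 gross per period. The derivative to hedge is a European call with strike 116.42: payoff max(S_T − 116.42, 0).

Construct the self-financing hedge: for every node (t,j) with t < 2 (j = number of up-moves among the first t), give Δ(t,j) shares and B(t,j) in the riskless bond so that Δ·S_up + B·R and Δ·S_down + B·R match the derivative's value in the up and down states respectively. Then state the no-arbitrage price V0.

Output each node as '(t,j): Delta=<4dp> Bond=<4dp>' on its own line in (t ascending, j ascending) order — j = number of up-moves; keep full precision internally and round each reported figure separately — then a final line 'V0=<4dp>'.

(0,0): Delta=0.7415 Bond=-41.8654
(1,0): Delta=0.0000 Bond=0.0000
(1,1): Delta=0.8574 Bond=-69.2314
V0=41.1791

Since d<R<u, set p* = (R−d)/(u−d) = 0.7317; price each node as the discounted p*-expectation of its children.
Terminal values V(2,·): V(2,0)=0.0000, V(2,1)=0.0000, V(2,2)=112.6088
Node (1,0) S=68.3200: V=(p*·0.0000+(1−p*)·0.0000)/1.21=0.0000; Δ=(0.0000−0.0000)/(97.6976−41.6752)=0.0000; B=V−Δ·S=0.0000
Node (1,1) S=160.1600: V=(p*·112.6088+(1−p*)·0.0000)/1.21=68.0964; Δ=(112.6088−0.0000)/(229.0288−97.6976)=0.8574; B=V−Δ·S=-69.2314
Node (0,0) S=112.0000: V=(p*·68.0964+(1−p*)·0.0000)/1.21=41.1791; Δ=(68.0964−0.0000)/(160.1600−68.3200)=0.7415; B=V−Δ·S=-41.8654
Self-financing check: at every node Δ·S+B equals the discounted successor values.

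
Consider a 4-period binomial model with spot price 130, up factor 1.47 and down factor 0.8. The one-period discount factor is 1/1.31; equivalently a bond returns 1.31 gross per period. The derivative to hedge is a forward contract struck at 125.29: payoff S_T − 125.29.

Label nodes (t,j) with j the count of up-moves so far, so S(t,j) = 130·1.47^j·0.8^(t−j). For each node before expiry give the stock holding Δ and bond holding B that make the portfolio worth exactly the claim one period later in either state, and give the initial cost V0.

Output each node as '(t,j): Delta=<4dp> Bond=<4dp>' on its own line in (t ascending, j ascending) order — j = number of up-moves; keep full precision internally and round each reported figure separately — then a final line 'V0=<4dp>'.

Risk-neutral probability p* = (R−d)/(u−d) = (1.31−0.8)/(1.47−0.8) = 0.7612.
Payoff layer (t=4): V(4,0)=-72.0420, V(4,1)=-27.4468, V(4,2)=54.4969, V(4,3)=205.0684, V(4,4)=481.7435
Node (3,0) S=66.5600: V=(p*·-27.4468+(1−p*)·-72.0420)/1.31=-29.0812; Δ=(-27.4468−-72.0420)/(97.8432−53.2480)=1.0000; B=V−Δ·S=-95.6412
Node (3,1) S=122.3040: V=(p*·54.4969+(1−p*)·-27.4468)/1.31=26.6628; Δ=(54.4969−-27.4468)/(179.7869−97.8432)=1.0000; B=V−Δ·S=-95.6412
Node (3,2) S=224.7336: V=(p*·205.0684+(1−p*)·54.4969)/1.31=129.0924; Δ=(205.0684−54.4969)/(330.3584−179.7869)=1.0000; B=V−Δ·S=-95.6412
Node (3,3) S=412.9480: V=(p*·481.7435+(1−p*)·205.0684)/1.31=317.3068; Δ=(481.7435−205.0684)/(607.0335−330.3584)=1.0000; B=V−Δ·S=-95.6412
Node (2,0) S=83.2000: V=(p*·26.6628+(1−p*)·-29.0812)/1.31=10.1914; Δ=(26.6628−-29.0812)/(122.3040−66.5600)=1.0000; B=V−Δ·S=-73.0086
Node (2,1) S=152.8800: V=(p*·129.0924+(1−p*)·26.6628)/1.31=79.8714; Δ=(129.0924−26.6628)/(224.7336−122.3040)=1.0000; B=V−Δ·S=-73.0086
Node (2,2) S=280.9170: V=(p*·317.3068+(1−p*)·129.0924)/1.31=207.9084; Δ=(317.3068−129.0924)/(412.9480−224.7336)=1.0000; B=V−Δ·S=-73.0086
Node (1,0) S=104.0000: V=(p*·79.8714+(1−p*)·10.1914)/1.31=48.2683; Δ=(79.8714−10.1914)/(152.8800−83.2000)=1.0000; B=V−Δ·S=-55.7317
Node (1,1) S=191.1000: V=(p*·207.9084+(1−p*)·79.8714)/1.31=135.3683; Δ=(207.9084−79.8714)/(280.9170−152.8800)=1.0000; B=V−Δ·S=-55.7317
Node (0,0) S=130.0000: V=(p*·135.3683+(1−p*)·48.2683)/1.31=87.4567; Δ=(135.3683−48.2683)/(191.1000−104.0000)=1.0000; B=V−Δ·S=-42.5433
The time-0 hedge costs 87.4567, which is the no-arbitrage price.

(0,0): Delta=1.0000 Bond=-42.5433
(1,0): Delta=1.0000 Bond=-55.7317
(1,1): Delta=1.0000 Bond=-55.7317
(2,0): Delta=1.0000 Bond=-73.0086
(2,1): Delta=1.0000 Bond=-73.0086
(2,2): Delta=1.0000 Bond=-73.0086
(3,0): Delta=1.0000 Bond=-95.6412
(3,1): Delta=1.0000 Bond=-95.6412
(3,2): Delta=1.0000 Bond=-95.6412
(3,3): Delta=1.0000 Bond=-95.6412
V0=87.4567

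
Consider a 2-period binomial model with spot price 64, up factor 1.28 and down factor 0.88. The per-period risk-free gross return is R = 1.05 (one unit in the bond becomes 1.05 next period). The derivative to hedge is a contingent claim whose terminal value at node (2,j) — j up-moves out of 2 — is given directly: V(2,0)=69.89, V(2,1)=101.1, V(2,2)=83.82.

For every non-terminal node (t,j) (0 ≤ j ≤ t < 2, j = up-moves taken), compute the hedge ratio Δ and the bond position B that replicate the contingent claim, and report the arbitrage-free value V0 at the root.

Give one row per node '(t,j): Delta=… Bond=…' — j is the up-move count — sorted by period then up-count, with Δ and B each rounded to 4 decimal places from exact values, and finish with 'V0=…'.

Under the risk-neutral measure, an up-move has probability p* = (R−d)/(u−d) = 0.4250 and values discount at R = 1.05.
Payoff layer (t=2): V(2,0)=69.8900, V(2,1)=101.1000, V(2,2)=83.8200
  t=1,j=0: stock 56.3200 → up 72.0896 (V=101.1000), down 49.5616 (V=69.8900). Price 79.1945; hedge Δ=1.3854, bond B=1.1695.
  t=1,j=1: stock 81.9200 → up 104.8576 (V=83.8200), down 72.0896 (V=101.1000). Price 89.2914; hedge Δ=-0.5273, bond B=132.4914.
  t=0,j=0: stock 64.0000 → up 81.9200 (V=89.2914), down 56.3200 (V=79.1945). Price 79.5102; hedge Δ=0.3944, bond B=54.2679.
The time-0 hedge costs 79.5102, which is the no-arbitrage price.

(0,0): Delta=0.3944 Bond=54.2679
(1,0): Delta=1.3854 Bond=1.1695
(1,1): Delta=-0.5273 Bond=132.4914
V0=79.5102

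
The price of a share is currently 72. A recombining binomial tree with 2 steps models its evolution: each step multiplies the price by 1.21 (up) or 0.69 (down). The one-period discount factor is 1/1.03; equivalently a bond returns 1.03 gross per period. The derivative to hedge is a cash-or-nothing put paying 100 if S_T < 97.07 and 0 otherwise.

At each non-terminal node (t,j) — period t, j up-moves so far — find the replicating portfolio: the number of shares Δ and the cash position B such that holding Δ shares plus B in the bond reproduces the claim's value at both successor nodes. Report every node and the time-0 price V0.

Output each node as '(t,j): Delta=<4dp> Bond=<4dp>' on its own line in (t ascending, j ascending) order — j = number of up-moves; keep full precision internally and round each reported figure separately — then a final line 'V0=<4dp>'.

The replicating-portfolio and risk-neutral prices coincide; use p* = (1.03−0.69)/(1.21−0.69) = 0.6538 for the latter.
At expiry t=2: V(2,0)=100.0000, V(2,1)=100.0000, V(2,2)=0.0000
Node (1,0) S=49.6800: V=(p*·100.0000+(1−p*)·100.0000)/1.03=97.0874; Δ=(100.0000−100.0000)/(60.1128−34.2792)=0.0000; B=V−Δ·S=97.0874
Node (1,1) S=87.1200: V=(p*·0.0000+(1−p*)·100.0000)/1.03=33.6072; Δ=(0.0000−100.0000)/(105.4152−60.1128)=-2.2074; B=V−Δ·S=225.9149
Node (0,0) S=72.0000: V=(p*·33.6072+(1−p*)·97.0874)/1.03=53.9622; Δ=(33.6072−97.0874)/(87.1200−49.6800)=-1.6955; B=V−Δ·S=176.0395
Self-financing check: at every node Δ·S+B equals the discounted successor values.

(0,0): Delta=-1.6955 Bond=176.0395
(1,0): Delta=0.0000 Bond=97.0874
(1,1): Delta=-2.2074 Bond=225.9149
V0=53.9622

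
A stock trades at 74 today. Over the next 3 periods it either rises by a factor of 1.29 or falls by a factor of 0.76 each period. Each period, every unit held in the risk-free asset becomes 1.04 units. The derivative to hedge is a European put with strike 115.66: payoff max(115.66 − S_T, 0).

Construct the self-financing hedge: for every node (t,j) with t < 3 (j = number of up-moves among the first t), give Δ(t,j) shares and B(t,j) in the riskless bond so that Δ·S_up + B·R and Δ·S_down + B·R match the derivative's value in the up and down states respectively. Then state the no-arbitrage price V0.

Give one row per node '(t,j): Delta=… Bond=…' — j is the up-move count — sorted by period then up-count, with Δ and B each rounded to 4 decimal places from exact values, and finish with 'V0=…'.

Since d<R<u, set p* = (R−d)/(u−d) = 0.5283; price each node as the discounted p*-expectation of its children.
Terminal values V(3,·): V(3,0)=83.1758, V(3,1)=60.5223, V(3,2)=22.0710, V(3,3)=0.0000
Node (2,0) S=42.7424: V=(p*·60.5223+(1−p*)·83.1758)/1.04=68.4691; Δ=(60.5223−83.1758)/(55.1377−32.4842)=-1.0000; B=V−Δ·S=111.2115
Node (2,1) S=72.5496: V=(p*·22.0710+(1−p*)·60.5223)/1.04=38.6619; Δ=(22.0710−60.5223)/(93.5890−55.1377)=-1.0000; B=V−Δ·S=111.2115
Node (2,2) S=123.1434: V=(p*·0.0000+(1−p*)·22.0710)/1.04=10.0104; Δ=(0.0000−22.0710)/(158.8550−93.5890)=-0.3382; B=V−Δ·S=51.6539
Node (1,0) S=56.2400: V=(p*·38.6619+(1−p*)·68.4691)/1.04=50.6942; Δ=(38.6619−68.4691)/(72.5496−42.7424)=-1.0000; B=V−Δ·S=106.9342
Node (1,1) S=95.4600: V=(p*·10.0104+(1−p*)·38.6619)/1.04=22.6205; Δ=(10.0104−38.6619)/(123.1434−72.5496)=-0.5663; B=V−Δ·S=76.6799
Node (0,0) S=74.0000: V=(p*·22.6205+(1−p*)·50.6942)/1.04=34.4834; Δ=(22.6205−50.6942)/(95.4600−56.2400)=-0.7158; B=V−Δ·S=87.4527
Root portfolio cost Δ·74+B reproduces V0=34.4834.

(0,0): Delta=-0.7158 Bond=87.4527
(1,0): Delta=-1.0000 Bond=106.9342
(1,1): Delta=-0.5663 Bond=76.6799
(2,0): Delta=-1.0000 Bond=111.2115
(2,1): Delta=-1.0000 Bond=111.2115
(2,2): Delta=-0.3382 Bond=51.6539
V0=34.4834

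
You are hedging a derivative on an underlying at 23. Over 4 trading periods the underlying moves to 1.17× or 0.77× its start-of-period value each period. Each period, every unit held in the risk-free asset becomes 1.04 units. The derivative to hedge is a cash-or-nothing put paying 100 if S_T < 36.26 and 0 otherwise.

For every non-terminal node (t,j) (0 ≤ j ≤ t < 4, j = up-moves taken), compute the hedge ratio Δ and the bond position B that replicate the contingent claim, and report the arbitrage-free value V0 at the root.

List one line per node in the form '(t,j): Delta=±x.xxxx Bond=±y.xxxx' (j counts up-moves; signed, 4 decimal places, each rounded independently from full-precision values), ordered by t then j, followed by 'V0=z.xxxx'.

(0,0): Delta=-2.9718 Bond=136.0872
(1,0): Delta=0.0000 Bond=88.8996
(1,1): Delta=-3.9135 Bond=166.8716
(2,0): Delta=0.0000 Bond=92.4556
(2,1): Delta=0.0000 Bond=92.4556
(2,2): Delta=-5.1536 Bond=212.5901
(3,0): Delta=0.0000 Bond=96.1538
(3,1): Delta=0.0000 Bond=96.1538
(3,2): Delta=0.0000 Bond=96.1538
(3,3): Delta=-6.7866 Bond=281.2500
V0=67.7352

Risk-neutral probability p* = (R−d)/(u−d) = (1.04−0.77)/(1.17−0.77) = 0.6750.
Terminal values V(4,·): V(4,0)=100.0000, V(4,1)=100.0000, V(4,2)=100.0000, V(4,3)=100.0000, V(4,4)=0.0000
  t=3,j=0: stock 10.5003 → up 12.2853 (V=100.0000), down 8.0852 (V=100.0000). Price 96.1538; hedge Δ=0.0000, bond B=96.1538.
  t=3,j=1: stock 15.9549 → up 18.6673 (V=100.0000), down 12.2853 (V=100.0000). Price 96.1538; hedge Δ=0.0000, bond B=96.1538.
  t=3,j=2: stock 24.2432 → up 28.3646 (V=100.0000), down 18.6673 (V=100.0000). Price 96.1538; hedge Δ=0.0000, bond B=96.1538.
  t=3,j=3: stock 36.8371 → up 43.0994 (V=0.0000), down 28.3646 (V=100.0000). Price 31.2500; hedge Δ=-6.7866, bond B=281.2500.
  t=2,j=0: stock 13.6367 → up 15.9549 (V=96.1538), down 10.5003 (V=96.1538). Price 92.4556; hedge Δ=0.0000, bond B=92.4556.
  t=2,j=1: stock 20.7207 → up 24.2432 (V=96.1538), down 15.9549 (V=96.1538). Price 92.4556; hedge Δ=0.0000, bond B=92.4556.
  t=2,j=2: stock 31.4847 → up 36.8371 (V=31.2500), down 24.2432 (V=96.1538). Price 50.3305; hedge Δ=-5.1536, bond B=212.5901.
  t=1,j=0: stock 17.7100 → up 20.7207 (V=92.4556), down 13.6367 (V=92.4556). Price 88.8996; hedge Δ=0.0000, bond B=88.8996.
  t=1,j=1: stock 26.9100 → up 31.4847 (V=50.3305), down 20.7207 (V=92.4556). Price 61.5588; hedge Δ=-3.9135, bond B=166.8716.
  t=0,j=0: stock 23.0000 → up 26.9100 (V=61.5588), down 17.7100 (V=88.8996). Price 67.7352; hedge Δ=-2.9718, bond B=136.0872.
Root portfolio cost Δ·23+B reproduces V0=67.7352.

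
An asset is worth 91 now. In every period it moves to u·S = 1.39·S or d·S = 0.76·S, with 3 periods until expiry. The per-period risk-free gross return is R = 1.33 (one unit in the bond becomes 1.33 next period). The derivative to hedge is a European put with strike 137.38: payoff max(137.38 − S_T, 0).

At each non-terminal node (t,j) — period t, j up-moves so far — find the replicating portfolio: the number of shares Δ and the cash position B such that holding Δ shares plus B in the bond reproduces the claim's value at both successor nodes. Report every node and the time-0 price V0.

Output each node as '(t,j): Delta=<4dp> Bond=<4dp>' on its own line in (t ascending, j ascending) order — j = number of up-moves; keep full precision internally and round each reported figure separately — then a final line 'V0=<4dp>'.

(0,0): Delta=-0.1362 Bond=13.4765
(1,0): Delta=-1.0000 Bond=77.6641
(1,1): Delta=-0.0865 Bond=11.6352
(2,0): Delta=-1.0000 Bond=103.2932
(2,1): Delta=-1.0000 Bond=103.2932
(2,2): Delta=-0.0339 Bond=6.2308
V0=1.0822

Risk-neutral probability p* = (R−d)/(u−d) = (1.33−0.76)/(1.39−0.76) = 0.9048.
Payoff layer (t=3): V(3,0)=97.4332, V(3,1)=64.3194, V(3,2)=3.7560, V(3,3)=0.0000
(2,0): S=52.5616. Δ = (V_up−V_dn)/(S_up−S_dn) = (64.3194−97.4332)/(73.0606−39.9468) = -1.0000. V = [p*·64.3194 + (1−p*)·97.4332]/1.33 = 50.7316. B = V − Δ·S = 103.2932.
(2,1): S=96.1324. Δ = (V_up−V_dn)/(S_up−S_dn) = (3.7560−64.3194)/(133.6240−73.0606) = -1.0000. V = [p*·3.7560 + (1−p*)·64.3194]/1.33 = 7.1608. B = V − Δ·S = 103.2932.
(2,2): S=175.8211. Δ = (V_up−V_dn)/(S_up−S_dn) = (0.0000−3.7560)/(244.3913−133.6240) = -0.0339. V = [p*·0.0000 + (1−p*)·3.7560]/1.33 = 0.2690. B = V − Δ·S = 6.2308.
(1,0): S=69.1600. Δ = (V_up−V_dn)/(S_up−S_dn) = (7.1608−50.7316)/(96.1324−52.5616) = -1.0000. V = [p*·7.1608 + (1−p*)·50.7316]/1.33 = 8.5041. B = V − Δ·S = 77.6641.
(1,1): S=126.4900. Δ = (V_up−V_dn)/(S_up−S_dn) = (0.2690−7.1608)/(175.8211−96.1324) = -0.0865. V = [p*·0.2690 + (1−p*)·7.1608]/1.33 = 0.6957. B = V − Δ·S = 11.6352.
(0,0): S=91.0000. Δ = (V_up−V_dn)/(S_up−S_dn) = (0.6957−8.5041)/(126.4900−69.1600) = -0.1362. V = [p*·0.6957 + (1−p*)·8.5041]/1.33 = 1.0822. B = V − Δ·S = 13.4765.
Each (Δ,B) replicates both successor values, so the strategy is self-financing and V0 is arbitrage-free.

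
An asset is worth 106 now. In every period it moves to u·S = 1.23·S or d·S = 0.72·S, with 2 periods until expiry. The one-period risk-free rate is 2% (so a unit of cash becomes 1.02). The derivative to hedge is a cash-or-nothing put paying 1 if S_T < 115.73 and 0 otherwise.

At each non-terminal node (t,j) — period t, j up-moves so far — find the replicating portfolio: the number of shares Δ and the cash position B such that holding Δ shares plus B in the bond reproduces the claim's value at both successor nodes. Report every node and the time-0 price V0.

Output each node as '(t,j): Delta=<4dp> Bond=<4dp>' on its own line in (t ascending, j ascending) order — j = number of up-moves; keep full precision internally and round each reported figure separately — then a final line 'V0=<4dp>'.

The replicating-portfolio and risk-neutral prices coincide; use p* = (1.02−0.72)/(1.23−0.72) = 0.5882 for the latter.
Terminal payoffs: V(2,0)=1.0000, V(2,1)=1.0000, V(2,2)=0.0000
Node (1,0) S=76.3200: V=(p*·1.0000+(1−p*)·1.0000)/1.02=0.9804; Δ=(1.0000−1.0000)/(93.8736−54.9504)=0.0000; B=V−Δ·S=0.9804
Node (1,1) S=130.3800: V=(p*·0.0000+(1−p*)·1.0000)/1.02=0.4037; Δ=(0.0000−1.0000)/(160.3674−93.8736)=-0.0150; B=V−Δ·S=2.3645
Node (0,0) S=106.0000: V=(p*·0.4037+(1−p*)·0.9804)/1.02=0.6286; Δ=(0.4037−0.9804)/(130.3800−76.3200)=-0.0107; B=V−Δ·S=1.7594
Self-financing check: at every node Δ·S+B equals the discounted successor values.

(0,0): Delta=-0.0107 Bond=1.7594
(1,0): Delta=0.0000 Bond=0.9804
(1,1): Delta=-0.0150 Bond=2.3645
V0=0.6286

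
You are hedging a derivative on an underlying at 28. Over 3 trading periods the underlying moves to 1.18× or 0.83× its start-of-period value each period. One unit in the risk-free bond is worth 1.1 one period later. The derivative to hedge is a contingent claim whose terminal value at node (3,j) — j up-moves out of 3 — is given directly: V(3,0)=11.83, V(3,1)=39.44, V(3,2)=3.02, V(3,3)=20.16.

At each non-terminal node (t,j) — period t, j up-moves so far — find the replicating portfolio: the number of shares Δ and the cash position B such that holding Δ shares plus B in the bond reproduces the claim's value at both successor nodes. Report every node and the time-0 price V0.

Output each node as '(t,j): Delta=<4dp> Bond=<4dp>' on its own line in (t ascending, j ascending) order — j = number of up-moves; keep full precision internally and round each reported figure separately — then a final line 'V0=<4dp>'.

(0,0): Delta=-0.1013 Bond=14.4044
(1,0): Delta=-2.4347 Bond=70.0741
(1,1): Delta=0.3850 Bond=-0.2231
(2,0): Delta=4.0896 Bond=-48.7683
(2,1): Delta=-3.7945 Bond=114.3704
(2,2): Delta=1.2561 Bond=-34.2057
V0=11.5683

The replicating-portfolio and risk-neutral prices coincide; use p* = (1.1−0.83)/(1.18−0.83) = 0.7714 for the latter.
Terminal payoffs: V(3,0)=11.8300, V(3,1)=39.4400, V(3,2)=3.0200, V(3,3)=20.1600
Node (2,0) S=19.2892: V=(p*·39.4400+(1−p*)·11.8300)/1.1=30.1174; Δ=(39.4400−11.8300)/(22.7613−16.0100)=4.0896; B=V−Δ·S=-48.7683
Node (2,1) S=27.4232: V=(p*·3.0200+(1−p*)·39.4400)/1.1=10.3132; Δ=(3.0200−39.4400)/(32.3594−22.7613)=-3.7945; B=V−Δ·S=114.3704
Node (2,2) S=38.9872: V=(p*·20.1600+(1−p*)·3.0200)/1.1=14.7657; Δ=(20.1600−3.0200)/(46.0049−32.3594)=1.2561; B=V−Δ·S=-34.2057
Node (1,0) S=23.2400: V=(p*·10.3132+(1−p*)·30.1174)/1.1=13.4908; Δ=(10.3132−30.1174)/(27.4232−19.2892)=-2.4347; B=V−Δ·S=70.0741
Node (1,1) S=33.0400: V=(p*·14.7657+(1−p*)·10.3132)/1.1=12.4982; Δ=(14.7657−10.3132)/(38.9872−27.4232)=0.3850; B=V−Δ·S=-0.2231
Node (0,0) S=28.0000: V=(p*·12.4982+(1−p*)·13.4908)/1.1=11.5683; Δ=(12.4982−13.4908)/(33.0400−23.2400)=-0.1013; B=V−Δ·S=14.4044
The time-0 hedge costs 11.5683, which is the no-arbitrage price.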